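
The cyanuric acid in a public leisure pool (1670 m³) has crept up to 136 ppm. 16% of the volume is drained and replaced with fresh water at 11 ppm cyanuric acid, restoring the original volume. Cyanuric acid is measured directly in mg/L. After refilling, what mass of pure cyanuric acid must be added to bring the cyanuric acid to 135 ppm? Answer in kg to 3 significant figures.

31.7 kg

Volume: 1670 m³ = 1,670,000 L.
After draining 16% and refilling: 136 × 0.84 + 11 × 0.16 = 116 ppm.
Deficit to target: 135 − 116 = 19 mg/L.
Mass: 19 mg/L × 1,670,000 L = 31,730 g cyanuric acid.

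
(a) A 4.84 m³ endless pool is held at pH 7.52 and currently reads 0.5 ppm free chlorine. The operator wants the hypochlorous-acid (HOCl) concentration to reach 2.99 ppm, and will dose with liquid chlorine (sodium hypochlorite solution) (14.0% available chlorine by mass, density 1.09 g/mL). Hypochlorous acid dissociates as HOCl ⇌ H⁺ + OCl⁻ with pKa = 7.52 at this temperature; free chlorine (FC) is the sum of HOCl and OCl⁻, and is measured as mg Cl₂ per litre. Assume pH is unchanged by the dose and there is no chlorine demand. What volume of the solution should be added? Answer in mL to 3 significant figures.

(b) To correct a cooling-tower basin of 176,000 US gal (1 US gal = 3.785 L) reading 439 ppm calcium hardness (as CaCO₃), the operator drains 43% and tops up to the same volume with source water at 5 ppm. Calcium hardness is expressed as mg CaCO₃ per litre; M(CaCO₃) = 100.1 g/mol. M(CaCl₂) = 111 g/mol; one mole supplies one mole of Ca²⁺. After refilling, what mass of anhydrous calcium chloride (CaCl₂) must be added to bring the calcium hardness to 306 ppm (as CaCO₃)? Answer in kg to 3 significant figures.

(a) 174 mL; (b) 39.6 kg

(a) Volume: 4.84 m³ = 4,840 L.
(a) [OCl⁻]/[HOCl] = 10^(pH − pKa) = 10^(7.52 − 7.52) = 1; fraction as HOCl = 1/(1 + 1) = 0.5.
(a) Free chlorine required for 2.99 ppm HOCl: 2.99 / 0.5 = 5.98 ppm.
(a) FC to add: 5.98 − 0.5 = 5.48 mg/L as Cl₂.
(a) Cl₂ equivalent: 5.48 mg/L × 4,840 L = 26.52 g.
(a) Product at 14.0% available Cl: 26.52 / 0.14 = 189.5 g.
(a) Volume: 189.5 g ÷ 1.09 g/mL = 173.8 mL.

(b) Volume: 176,000 US gal × 3.785 L/gal = 666,160 L.
(b) After draining 43% and refilling: 439 × 0.57 + 5 × 0.43 = 252.38 ppm.
(b) Deficit to target: 306 − 252.38 = 53.62 mg/L.
(b) As CaCO₃: 53.62 mg/L × 666,160 L = 35,720 g; ÷ 100.1 = 356.8 mol Ca²⁺.
(b) Mass: 356.8 × 111 = 39,610 g.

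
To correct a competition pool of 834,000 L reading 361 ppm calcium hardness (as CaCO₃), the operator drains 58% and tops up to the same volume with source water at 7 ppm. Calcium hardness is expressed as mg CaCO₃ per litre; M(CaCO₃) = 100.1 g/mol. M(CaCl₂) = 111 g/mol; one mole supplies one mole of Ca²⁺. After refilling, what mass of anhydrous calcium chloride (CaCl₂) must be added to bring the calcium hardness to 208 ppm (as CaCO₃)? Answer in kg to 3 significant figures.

After draining 58% and refilling: 361 × 0.42 + 7 × 0.58 = 155.68 ppm.
Deficit to target: 208 − 155.68 = 52.32 mg/L.
As CaCO₃: 52.32 mg/L × 834,000 L = 43,630 g; ÷ 100.1 = 435.9 mol Ca²⁺.
Mass: 435.9 × 111 = 48,390 g.

48.4 kg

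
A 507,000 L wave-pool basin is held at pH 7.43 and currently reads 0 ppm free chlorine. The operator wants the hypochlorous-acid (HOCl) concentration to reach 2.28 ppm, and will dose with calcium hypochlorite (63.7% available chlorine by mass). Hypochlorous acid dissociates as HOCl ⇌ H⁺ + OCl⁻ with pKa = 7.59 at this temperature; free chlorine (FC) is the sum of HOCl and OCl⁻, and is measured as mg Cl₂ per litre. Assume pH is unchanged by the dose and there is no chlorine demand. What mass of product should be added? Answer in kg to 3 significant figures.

[OCl⁻]/[HOCl] = 10^(pH − pKa) = 10^(7.43 − 7.59) = 0.6918; fraction as HOCl = 1/(1 + 0.6918) = 0.5911.
Free chlorine required for 2.28 ppm HOCl: 2.28 / 0.5911 = 3.857 ppm.
FC to add: 3.857 − 0 = 3.857 mg/L as Cl₂.
Cl₂ equivalent: 3.857 mg/L × 507,000 L = 1956 g.
Product at 63.7% available Cl: 1956 / 0.637 = 3070 g.

3.07 kg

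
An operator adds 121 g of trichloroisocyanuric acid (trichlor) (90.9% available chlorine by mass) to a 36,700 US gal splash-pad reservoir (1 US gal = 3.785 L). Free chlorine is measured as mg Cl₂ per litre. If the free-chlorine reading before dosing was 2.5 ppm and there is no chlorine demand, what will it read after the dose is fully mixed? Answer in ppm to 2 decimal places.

3.29 ppm

Volume: 36,700 US gal × 3.785 L/gal = 138,910 L.
Available chlorine delivered: 121 g × 0.909 = 110 g as Cl₂.
Concentration rise: 110 g / 138,910 L = 0.7918 mg/L = 0.79 ppm.
Final FC: 2.5 + 0.79 = 3.29 ppm.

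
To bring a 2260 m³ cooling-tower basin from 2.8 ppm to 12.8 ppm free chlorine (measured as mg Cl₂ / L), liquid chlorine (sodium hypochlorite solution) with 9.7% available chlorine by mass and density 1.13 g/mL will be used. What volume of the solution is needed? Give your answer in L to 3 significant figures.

206 L

Volume: 2260 m³ = 2,260,000 L.
Chlorine deficit: 12.8 − 2.8 = 10 ppm = 10 mg/L as Cl₂.
Cl₂ equivalent needed: 10 mg/L × 2,260,000 L = 22,600,000 mg = 22,600 g.
Product at 9.7% available chlorine: 22,600 / 0.097 = 233,000 g.
Volume at density 1.13 g/mL: 233,000 g ÷ 1.13 g/mL = 206,200 mL.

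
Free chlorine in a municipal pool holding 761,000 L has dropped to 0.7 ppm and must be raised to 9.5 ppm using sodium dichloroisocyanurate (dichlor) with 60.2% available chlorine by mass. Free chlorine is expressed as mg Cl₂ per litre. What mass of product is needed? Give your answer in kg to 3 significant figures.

Chlorine deficit: 9.5 − 0.7 = 8.8 ppm = 8.8 mg/L as Cl₂.
Cl₂ equivalent needed: 8.8 mg/L × 761,000 L = 6,697,000 mg = 6697 g.
Product at 60.2% available chlorine: 6697 / 0.602 = 11,120 g.

11.1 kg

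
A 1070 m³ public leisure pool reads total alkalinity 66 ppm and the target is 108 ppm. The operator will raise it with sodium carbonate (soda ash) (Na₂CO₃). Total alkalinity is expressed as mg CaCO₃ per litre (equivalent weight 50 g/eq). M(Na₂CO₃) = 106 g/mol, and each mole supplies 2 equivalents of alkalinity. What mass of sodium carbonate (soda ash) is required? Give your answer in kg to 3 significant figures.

47.6 kg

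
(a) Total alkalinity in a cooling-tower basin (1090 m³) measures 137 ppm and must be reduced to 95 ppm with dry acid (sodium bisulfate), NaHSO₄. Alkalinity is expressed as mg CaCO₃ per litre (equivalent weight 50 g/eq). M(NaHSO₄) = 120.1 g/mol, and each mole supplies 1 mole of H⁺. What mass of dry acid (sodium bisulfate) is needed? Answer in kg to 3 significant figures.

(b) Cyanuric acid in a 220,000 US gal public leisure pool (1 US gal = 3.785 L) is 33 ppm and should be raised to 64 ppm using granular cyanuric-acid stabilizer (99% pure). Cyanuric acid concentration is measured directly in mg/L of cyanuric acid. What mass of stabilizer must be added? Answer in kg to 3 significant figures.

(a) Volume: 1090 m³ = 1,090,000 L.
(a) Alkalinity to neutralize: (137 − 95) = 42 mg/L as CaCO₃ × 1,090,000 L = 45,780 g as CaCO₃.
(a) Equivalents of H⁺ required: 45,780 ÷ 50 g/eq = 915.6 eq = 915.6 mol NaHSO₄.
(a) Mass of NaHSO₄: 915.6 × 120.1 = 110,000 g.

(b) Volume: 220,000 US gal × 3.785 L/gal = 832,700 L.
(b) CYA to add: (64 − 33) = 31 mg/L × 832,700 L = 25,810 g cyanuric acid.
(b) At 99% purity: 25,810 / 0.99 = 26,070 g product.

(a) 110 kg; (b) 26.1 kg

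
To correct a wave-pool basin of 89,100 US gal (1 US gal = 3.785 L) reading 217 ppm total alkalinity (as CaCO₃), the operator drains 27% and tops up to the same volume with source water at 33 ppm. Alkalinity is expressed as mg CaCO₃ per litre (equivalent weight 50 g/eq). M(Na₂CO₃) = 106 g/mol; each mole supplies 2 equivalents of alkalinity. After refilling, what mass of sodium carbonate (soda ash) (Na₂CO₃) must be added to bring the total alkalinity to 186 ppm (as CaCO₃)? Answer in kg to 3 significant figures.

6.68 kg

Volume: 89,100 US gal × 3.785 L/gal = 337,244 L.
After draining 27% and refilling: 217 × 0.73 + 33 × 0.27 = 167.32 ppm.
Deficit to target: 186 − 167.32 = 18.68 mg/L.
As CaCO₃: 18.68 mg/L × 337,244 L = 6300 g; ÷ 50 g/eq ÷ 2 = 63 mol Na₂CO₃.
Mass: 63 × 106 = 6678 g.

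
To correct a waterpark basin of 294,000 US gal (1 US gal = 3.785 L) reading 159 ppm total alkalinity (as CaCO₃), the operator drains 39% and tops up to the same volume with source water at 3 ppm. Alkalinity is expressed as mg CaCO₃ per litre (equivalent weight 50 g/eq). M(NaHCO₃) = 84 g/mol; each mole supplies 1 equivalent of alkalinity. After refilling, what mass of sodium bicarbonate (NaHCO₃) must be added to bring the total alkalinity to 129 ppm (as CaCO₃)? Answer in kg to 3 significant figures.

57.7 kg

Volume: 294,000 US gal × 3.785 L/gal = 1,112,790 L.
After draining 39% and refilling: 159 × 0.61 + 3 × 0.39 = 98.16 ppm.
Deficit to target: 129 − 98.16 = 30.84 mg/L.
As CaCO₃: 30.84 mg/L × 1,112,790 L = 34,320 g; ÷ 50 g/eq ÷ 1 = 686.4 mol NaHCO₃.
Mass: 686.4 × 84 = 57,650 g.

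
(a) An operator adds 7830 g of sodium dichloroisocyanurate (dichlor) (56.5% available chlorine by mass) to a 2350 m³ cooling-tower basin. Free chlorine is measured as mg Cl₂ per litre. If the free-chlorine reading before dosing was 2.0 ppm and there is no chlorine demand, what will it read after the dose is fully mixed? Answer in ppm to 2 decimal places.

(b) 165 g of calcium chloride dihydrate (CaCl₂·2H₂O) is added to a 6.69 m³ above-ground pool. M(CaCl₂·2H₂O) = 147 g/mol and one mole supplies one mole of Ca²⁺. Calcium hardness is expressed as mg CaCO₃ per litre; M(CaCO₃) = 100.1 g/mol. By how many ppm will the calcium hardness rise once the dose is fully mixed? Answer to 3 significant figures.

(a) 3.88 ppm; (b) 16.8 ppm

(a) Volume: 2350 m³ = 2,350,000 L.
(a) Available chlorine delivered: 7830 g × 0.565 = 4424 g as Cl₂.
(a) Concentration rise: 4424 g / 2,350,000 L = 1.883 mg/L = 1.88 ppm.
(a) Final FC: 2.0 + 1.88 = 3.88 ppm.

(b) Volume: 6.69 m³ = 6,690 L.
(b) Moles of Ca²⁺: 165 g ÷ 147 g/mol = 1.122 mol.
(b) As CaCO₃: 1.122 mol × 100.1 g/mol = 112.4 g.
(b) Rise: 112.4 g / 6,690 L × 1000 = 16.79 mg/L.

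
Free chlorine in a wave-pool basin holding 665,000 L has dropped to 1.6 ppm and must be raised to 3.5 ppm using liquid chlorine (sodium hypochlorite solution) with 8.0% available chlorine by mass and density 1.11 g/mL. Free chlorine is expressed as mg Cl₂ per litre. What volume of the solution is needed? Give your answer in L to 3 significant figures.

Chlorine deficit: 3.5 − 1.6 = 1.9 ppm = 1.9 mg/L as Cl₂.
Cl₂ equivalent needed: 1.9 mg/L × 665,000 L = 1,264,000 mg = 1264 g.
Product at 8.0% available chlorine: 1264 / 0.08 = 15,790 g.
Volume at density 1.11 g/mL: 15,790 g ÷ 1.11 g/mL = 14,230 mL.

14.2 L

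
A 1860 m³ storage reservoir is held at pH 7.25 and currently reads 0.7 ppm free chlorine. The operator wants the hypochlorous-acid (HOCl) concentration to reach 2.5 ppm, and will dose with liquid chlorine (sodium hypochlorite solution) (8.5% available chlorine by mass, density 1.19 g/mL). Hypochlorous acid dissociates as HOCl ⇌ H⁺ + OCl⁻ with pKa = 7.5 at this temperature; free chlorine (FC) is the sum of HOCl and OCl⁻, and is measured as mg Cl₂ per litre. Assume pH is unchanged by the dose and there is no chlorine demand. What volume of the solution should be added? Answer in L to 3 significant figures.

Volume: 1860 m³ = 1,860,000 L.
[OCl⁻]/[HOCl] = 10^(pH − pKa) = 10^(7.25 − 7.5) = 0.5623; fraction as HOCl = 1/(1 + 0.5623) = 0.6401.
Free chlorine required for 2.5 ppm HOCl: 2.5 / 0.6401 = 3.906 ppm.
FC to add: 3.906 − 0.7 = 3.206 mg/L as Cl₂.
Cl₂ equivalent: 3.206 mg/L × 1,860,000 L = 5963 g.
Product at 8.5% available Cl: 5963 / 0.085 = 70,150 g.
Volume: 70,150 g ÷ 1.19 g/mL = 58,950 mL.

59.0 L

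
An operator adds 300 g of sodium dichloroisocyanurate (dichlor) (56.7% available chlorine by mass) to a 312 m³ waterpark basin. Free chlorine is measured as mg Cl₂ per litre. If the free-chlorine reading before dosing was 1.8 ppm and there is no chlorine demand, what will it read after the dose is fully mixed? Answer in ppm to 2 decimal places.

2.35 ppm

Volume: 312 m³ = 312,000 L.
Available chlorine delivered: 300 g × 0.567 = 170.1 g as Cl₂.
Concentration rise: 170.1 g / 312,000 L = 0.5452 mg/L = 0.55 ppm.
Final FC: 1.8 + 0.55 = 2.35 ppm.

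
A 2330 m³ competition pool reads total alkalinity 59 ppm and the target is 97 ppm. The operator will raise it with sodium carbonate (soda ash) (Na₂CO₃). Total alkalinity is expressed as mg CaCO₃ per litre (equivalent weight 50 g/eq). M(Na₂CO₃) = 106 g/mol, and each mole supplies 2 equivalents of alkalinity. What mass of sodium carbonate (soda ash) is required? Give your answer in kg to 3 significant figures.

Volume: 2330 m³ = 2,330,000 L.
Alkalinity to add: (97 − 59) = 38 mg/L as CaCO₃ × 2,330,000 L = 88,540 g as CaCO₃.
Equivalents: 88,540 g ÷ 50 g/eq = 1771 eq.
Each mole of Na₂CO₃ supplies 2 eq, so 1771 / 2 = 885.4 mol.
Mass: 885.4 mol × 106 g/mol = 93,850 g.

93.9 kg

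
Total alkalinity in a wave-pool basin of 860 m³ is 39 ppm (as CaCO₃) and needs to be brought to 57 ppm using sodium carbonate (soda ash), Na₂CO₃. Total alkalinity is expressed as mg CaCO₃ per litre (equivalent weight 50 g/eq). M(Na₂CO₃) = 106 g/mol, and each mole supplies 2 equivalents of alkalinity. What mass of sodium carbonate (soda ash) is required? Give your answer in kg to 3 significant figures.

Volume: 860 m³ = 860,000 L.
Alkalinity to add: (57 − 39) = 18 mg/L as CaCO₃ × 860,000 L = 15,480 g as CaCO₃.
Equivalents: 15,480 g ÷ 50 g/eq = 309.6 eq.
Each mole of Na₂CO₃ supplies 2 eq, so 309.6 / 2 = 154.8 mol.
Mass: 154.8 mol × 106 g/mol = 16,410 g.

16.4 kg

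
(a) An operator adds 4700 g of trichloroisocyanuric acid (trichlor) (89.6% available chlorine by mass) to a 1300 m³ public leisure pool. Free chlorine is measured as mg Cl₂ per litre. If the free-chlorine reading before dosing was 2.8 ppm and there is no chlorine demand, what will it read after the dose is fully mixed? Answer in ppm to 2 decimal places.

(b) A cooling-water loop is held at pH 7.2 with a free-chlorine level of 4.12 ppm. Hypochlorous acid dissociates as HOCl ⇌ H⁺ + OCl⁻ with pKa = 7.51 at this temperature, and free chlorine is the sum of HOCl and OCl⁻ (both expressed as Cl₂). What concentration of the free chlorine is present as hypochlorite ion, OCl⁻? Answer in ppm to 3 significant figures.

(a) 6.04 ppm; (b) 1.35 ppm

(a) Volume: 1300 m³ = 1,300,000 L.
(a) Available chlorine delivered: 4700 g × 0.896 = 4211 g as Cl₂.
(a) Concentration rise: 4211 g / 1,300,000 L = 3.239 mg/L = 3.24 ppm.
(a) Final FC: 2.8 + 3.24 = 6.04 ppm.

(b) [OCl⁻]/[HOCl] = 10^(pH − pKa) = 10^(7.2 − 7.51) = 10^-0.31 = 0.4898.
(b) Fraction as HOCl = 1 / (1 + 0.4898) = 0.6712.
(b) OCl⁻ = (1 − 0.6712) × 4.12 ppm = 1.354 ppm.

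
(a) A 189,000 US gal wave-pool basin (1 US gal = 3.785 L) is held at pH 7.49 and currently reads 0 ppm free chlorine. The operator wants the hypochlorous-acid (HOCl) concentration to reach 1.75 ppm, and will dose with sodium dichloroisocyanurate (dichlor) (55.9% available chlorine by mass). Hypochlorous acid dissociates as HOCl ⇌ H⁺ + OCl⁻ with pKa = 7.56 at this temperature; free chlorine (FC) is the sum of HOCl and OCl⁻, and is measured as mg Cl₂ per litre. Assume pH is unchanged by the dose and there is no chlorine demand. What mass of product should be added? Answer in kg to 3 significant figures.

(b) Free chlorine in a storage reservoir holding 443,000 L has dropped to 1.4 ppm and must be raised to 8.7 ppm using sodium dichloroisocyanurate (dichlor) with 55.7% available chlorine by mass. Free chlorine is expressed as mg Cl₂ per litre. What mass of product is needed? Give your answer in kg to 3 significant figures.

(a) 4.15 kg; (b) 5.81 kg

(a) Volume: 189,000 US gal × 3.785 L/gal = 715,365 L.
(a) [OCl⁻]/[HOCl] = 10^(pH − pKa) = 10^(7.49 − 7.56) = 0.8511; fraction as HOCl = 1/(1 + 0.8511) = 0.5402.
(a) Free chlorine required for 1.75 ppm HOCl: 1.75 / 0.5402 = 3.239 ppm.
(a) FC to add: 3.239 − 0 = 3.239 mg/L as Cl₂.
(a) Cl₂ equivalent: 3.239 mg/L × 715,365 L = 2317 g.
(a) Product at 55.9% available Cl: 2317 / 0.559 = 4146 g.

(b) Chlorine deficit: 8.7 − 1.4 = 7.3 ppm = 7.3 mg/L as Cl₂.
(b) Cl₂ equivalent needed: 7.3 mg/L × 443,000 L = 3,234,000 mg = 3234 g.
(b) Product at 55.7% available chlorine: 3234 / 0.557 = 5806 g.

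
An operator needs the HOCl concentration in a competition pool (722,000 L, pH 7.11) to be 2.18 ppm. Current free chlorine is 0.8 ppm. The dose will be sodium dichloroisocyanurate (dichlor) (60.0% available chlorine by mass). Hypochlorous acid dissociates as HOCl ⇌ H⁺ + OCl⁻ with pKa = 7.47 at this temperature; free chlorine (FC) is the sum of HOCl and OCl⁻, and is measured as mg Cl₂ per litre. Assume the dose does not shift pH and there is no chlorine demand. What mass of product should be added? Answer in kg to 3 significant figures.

2.81 kg

[OCl⁻]/[HOCl] = 10^(pH − pKa) = 10^(7.11 − 7.47) = 0.4365; fraction as HOCl = 1/(1 + 0.4365) = 0.6961.
Free chlorine required for 2.18 ppm HOCl: 2.18 / 0.6961 = 3.132 ppm.
FC to add: 3.132 − 0.8 = 2.332 mg/L as Cl₂.
Cl₂ equivalent: 2.332 mg/L × 722,000 L = 1683 g.
Product at 60.0% available Cl: 1683 / 0.6 = 2806 g.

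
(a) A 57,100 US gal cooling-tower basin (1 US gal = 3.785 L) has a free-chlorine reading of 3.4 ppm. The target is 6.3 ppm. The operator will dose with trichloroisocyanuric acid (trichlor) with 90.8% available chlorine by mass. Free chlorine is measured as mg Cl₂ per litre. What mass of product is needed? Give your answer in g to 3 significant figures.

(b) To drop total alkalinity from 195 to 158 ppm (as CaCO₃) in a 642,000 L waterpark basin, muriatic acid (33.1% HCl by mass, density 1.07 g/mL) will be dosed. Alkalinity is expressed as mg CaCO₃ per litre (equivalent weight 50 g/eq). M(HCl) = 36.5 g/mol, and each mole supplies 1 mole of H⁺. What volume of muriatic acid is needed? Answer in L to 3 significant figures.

(a) Volume: 57,100 US gal × 3.785 L/gal = 216,124 L.
(a) Chlorine deficit: 6.3 − 3.4 = 2.9 ppm = 2.9 mg/L as Cl₂.
(a) Cl₂ equivalent needed: 2.9 mg/L × 216,124 L = 626,800 mg = 626.8 g.
(a) Product at 90.8% available chlorine: 626.8 / 0.908 = 690.3 g.

(b) Alkalinity to neutralize: (195 − 158) = 37 mg/L as CaCO₃ × 642,000 L = 23,750 g as CaCO₃.
(b) Equivalents of H⁺ required: 23,750 ÷ 50 g/eq = 475.1 eq = 475.1 mol HCl.
(b) Mass of HCl: 475.1 × 36.5 = 17,340 g.
(b) Mass of 33.1% solution: 17,340 / 0.331 = 52,390 g.
(b) Volume: 52,390 g ÷ 1.07 g/mL = 48,960 mL.

(a) 690 g; (b) 49.0 L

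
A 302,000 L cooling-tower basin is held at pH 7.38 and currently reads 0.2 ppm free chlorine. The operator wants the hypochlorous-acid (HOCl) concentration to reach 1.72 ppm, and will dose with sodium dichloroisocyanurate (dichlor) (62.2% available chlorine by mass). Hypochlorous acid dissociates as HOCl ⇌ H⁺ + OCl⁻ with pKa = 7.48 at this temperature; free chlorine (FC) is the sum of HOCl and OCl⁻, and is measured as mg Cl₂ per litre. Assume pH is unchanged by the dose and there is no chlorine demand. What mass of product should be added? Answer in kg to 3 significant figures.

1.40 kg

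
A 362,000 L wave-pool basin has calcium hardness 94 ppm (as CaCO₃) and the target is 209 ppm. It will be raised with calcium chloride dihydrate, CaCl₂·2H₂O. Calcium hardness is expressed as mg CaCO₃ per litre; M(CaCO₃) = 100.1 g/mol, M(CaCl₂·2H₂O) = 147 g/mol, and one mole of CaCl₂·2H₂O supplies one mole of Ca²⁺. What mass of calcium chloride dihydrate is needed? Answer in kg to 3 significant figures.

61.1 kg

Hardness to add: (209 − 94) = 115 mg/L as CaCO₃ × 362,000 L = 41,630 g as CaCO₃.
Moles of Ca²⁺ (1 mol Ca²⁺ ≡ 1 mol CaCO₃): 41,630 / 100.1 g/mol = 415.9 mol.
Mass of CaCl₂·2H₂O: 415.9 × 147 = 61,130 g.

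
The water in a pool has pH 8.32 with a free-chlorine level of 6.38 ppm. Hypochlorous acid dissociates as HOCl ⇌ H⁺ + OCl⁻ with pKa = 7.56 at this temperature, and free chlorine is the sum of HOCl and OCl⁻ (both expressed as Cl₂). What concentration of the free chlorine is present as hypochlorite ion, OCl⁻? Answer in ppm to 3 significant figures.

[OCl⁻]/[HOCl] = 10^(pH − pKa) = 10^(8.32 − 7.56) = 10^0.76 = 5.754.
Fraction as HOCl = 1 / (1 + 5.754) = 0.1481.
OCl⁻ = (1 − 0.1481) × 6.38 ppm = 5.435 ppm.

5.44 ppm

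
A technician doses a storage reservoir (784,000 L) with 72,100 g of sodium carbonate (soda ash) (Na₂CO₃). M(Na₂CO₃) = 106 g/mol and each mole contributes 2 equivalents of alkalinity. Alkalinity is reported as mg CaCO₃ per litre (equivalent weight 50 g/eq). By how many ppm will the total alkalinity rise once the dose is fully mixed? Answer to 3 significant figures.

Moles of Na₂CO₃: 72,100 g ÷ 106 g/mol = 680.2 mol → 1360 eq of alkalinity.
As CaCO₃: 1360 eq × 50 g/eq = 68,020 g.
Rise: 68,020 g / 784,000 L × 1000 = 86.76 mg/L.

86.8 ppm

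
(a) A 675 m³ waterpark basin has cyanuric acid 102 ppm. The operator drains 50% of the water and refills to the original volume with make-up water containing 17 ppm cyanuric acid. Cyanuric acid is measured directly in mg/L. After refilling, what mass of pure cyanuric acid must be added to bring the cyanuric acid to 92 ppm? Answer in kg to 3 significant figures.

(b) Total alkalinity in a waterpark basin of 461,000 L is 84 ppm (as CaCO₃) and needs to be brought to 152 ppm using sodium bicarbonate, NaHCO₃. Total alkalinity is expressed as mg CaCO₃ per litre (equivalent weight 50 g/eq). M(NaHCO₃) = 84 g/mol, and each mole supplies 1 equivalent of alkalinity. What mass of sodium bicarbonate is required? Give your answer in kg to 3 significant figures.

(a) Volume: 675 m³ = 675,000 L.
(a) After draining 50% and refilling: 102 × 0.50 + 17 × 0.50 = 59.5 ppm.
(a) Deficit to target: 92 − 59.5 = 32.5 mg/L.
(a) Mass: 32.5 mg/L × 675,000 L = 21,940 g cyanuric acid.

(b) Alkalinity to add: (152 − 84) = 68 mg/L as CaCO₃ × 461,000 L = 31,350 g as CaCO₃.
(b) Equivalents: 31,350 g ÷ 50 g/eq = 627 eq.
(b) NaHCO₃ supplies 1 eq per mole → 627 mol.
(b) Mass: 627 mol × 84 g/mol = 52,660 g.

(a) 21.9 kg; (b) 52.7 kg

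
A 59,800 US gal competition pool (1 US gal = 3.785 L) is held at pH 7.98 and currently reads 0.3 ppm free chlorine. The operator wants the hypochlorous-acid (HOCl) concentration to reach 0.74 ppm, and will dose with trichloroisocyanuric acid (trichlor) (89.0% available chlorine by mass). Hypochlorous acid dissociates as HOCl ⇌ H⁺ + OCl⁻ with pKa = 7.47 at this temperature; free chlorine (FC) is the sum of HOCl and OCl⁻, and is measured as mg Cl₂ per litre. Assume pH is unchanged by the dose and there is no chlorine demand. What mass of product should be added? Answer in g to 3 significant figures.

Volume: 59,800 US gal × 3.785 L/gal = 226,343 L.
[OCl⁻]/[HOCl] = 10^(pH − pKa) = 10^(7.98 − 7.47) = 3.236; fraction as HOCl = 1/(1 + 3.236) = 0.2361.
Free chlorine required for 0.74 ppm HOCl: 0.74 / 0.2361 = 3.135 ppm.
FC to add: 3.135 − 0.3 = 2.835 mg/L as Cl₂.
Cl₂ equivalent: 2.835 mg/L × 226,343 L = 641.6 g.
Product at 89.0% available Cl: 641.6 / 0.89 = 720.9 g.

721 g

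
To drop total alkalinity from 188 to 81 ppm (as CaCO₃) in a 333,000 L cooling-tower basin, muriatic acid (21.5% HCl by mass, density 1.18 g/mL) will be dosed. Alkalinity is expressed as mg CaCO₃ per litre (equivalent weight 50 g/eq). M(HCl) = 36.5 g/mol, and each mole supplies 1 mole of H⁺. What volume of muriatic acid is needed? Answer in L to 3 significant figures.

103 L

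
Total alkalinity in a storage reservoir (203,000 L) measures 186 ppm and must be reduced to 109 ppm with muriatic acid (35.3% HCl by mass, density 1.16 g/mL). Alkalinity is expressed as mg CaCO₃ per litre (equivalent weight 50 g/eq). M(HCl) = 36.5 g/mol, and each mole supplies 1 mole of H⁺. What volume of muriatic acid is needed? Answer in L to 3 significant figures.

Alkalinity to neutralize: (186 − 109) = 77 mg/L as CaCO₃ × 203,000 L = 15,630 g as CaCO₃.
Equivalents of H⁺ required: 15,630 ÷ 50 g/eq = 312.6 eq = 312.6 mol HCl.
Mass of HCl: 312.6 × 36.5 = 11,410 g.
Mass of 35.3% solution: 11,410 / 0.353 = 32,320 g.
Volume: 32,320 g ÷ 1.16 g/mL = 27,870 mL.

27.9 L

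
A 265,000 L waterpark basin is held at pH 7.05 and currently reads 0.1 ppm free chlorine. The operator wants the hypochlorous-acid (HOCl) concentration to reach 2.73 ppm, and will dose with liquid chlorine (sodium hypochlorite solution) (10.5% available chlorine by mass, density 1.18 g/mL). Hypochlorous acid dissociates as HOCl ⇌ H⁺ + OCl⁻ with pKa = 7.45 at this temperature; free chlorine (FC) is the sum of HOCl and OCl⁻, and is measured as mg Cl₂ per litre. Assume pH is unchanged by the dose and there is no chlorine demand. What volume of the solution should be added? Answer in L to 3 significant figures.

7.95 L

[OCl⁻]/[HOCl] = 10^(pH − pKa) = 10^(7.05 − 7.45) = 0.3981; fraction as HOCl = 1/(1 + 0.3981) = 0.7153.
Free chlorine required for 2.73 ppm HOCl: 2.73 / 0.7153 = 3.817 ppm.
FC to add: 3.817 − 0.1 = 3.717 mg/L as Cl₂.
Cl₂ equivalent: 3.717 mg/L × 265,000 L = 985 g.
Product at 10.5% available Cl: 985 / 0.105 = 9381 g.
Volume: 9381 g ÷ 1.18 g/mL = 7950 mL.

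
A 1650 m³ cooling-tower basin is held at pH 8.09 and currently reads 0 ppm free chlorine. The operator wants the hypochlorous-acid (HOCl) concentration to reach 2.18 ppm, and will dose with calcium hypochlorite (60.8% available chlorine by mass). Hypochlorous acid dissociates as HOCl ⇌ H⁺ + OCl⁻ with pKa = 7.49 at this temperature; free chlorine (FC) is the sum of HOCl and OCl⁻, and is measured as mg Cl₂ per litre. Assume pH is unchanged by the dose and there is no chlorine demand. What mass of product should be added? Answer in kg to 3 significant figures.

29.5 kg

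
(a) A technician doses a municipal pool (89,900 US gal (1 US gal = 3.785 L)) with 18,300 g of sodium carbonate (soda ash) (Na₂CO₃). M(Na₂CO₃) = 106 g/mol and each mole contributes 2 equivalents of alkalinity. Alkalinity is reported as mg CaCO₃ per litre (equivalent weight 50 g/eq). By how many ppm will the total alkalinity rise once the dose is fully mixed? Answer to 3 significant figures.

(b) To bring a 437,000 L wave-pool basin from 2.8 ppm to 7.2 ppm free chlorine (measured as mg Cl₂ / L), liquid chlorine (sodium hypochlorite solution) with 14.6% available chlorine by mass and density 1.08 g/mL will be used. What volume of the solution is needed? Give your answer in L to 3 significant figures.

(a) Volume: 89,900 US gal × 3.785 L/gal = 340,272 L.
(a) Moles of Na₂CO₃: 18,300 g ÷ 106 g/mol = 172.6 mol → 345.3 eq of alkalinity.
(a) As CaCO₃: 345.3 eq × 50 g/eq = 17,260 g.
(a) Rise: 17,260 g / 340,272 L × 1000 = 50.74 mg/L.

(b) Chlorine deficit: 7.2 − 2.8 = 4.4 ppm = 4.4 mg/L as Cl₂.
(b) Cl₂ equivalent needed: 4.4 mg/L × 437,000 L = 1,923,000 mg = 1923 g.
(b) Product at 14.6% available chlorine: 1923 / 0.146 = 13,170 g.
(b) Volume at density 1.08 g/mL: 13,170 g ÷ 1.08 g/mL = 12,190 mL.

(a) 50.7 ppm; (b) 12.2 L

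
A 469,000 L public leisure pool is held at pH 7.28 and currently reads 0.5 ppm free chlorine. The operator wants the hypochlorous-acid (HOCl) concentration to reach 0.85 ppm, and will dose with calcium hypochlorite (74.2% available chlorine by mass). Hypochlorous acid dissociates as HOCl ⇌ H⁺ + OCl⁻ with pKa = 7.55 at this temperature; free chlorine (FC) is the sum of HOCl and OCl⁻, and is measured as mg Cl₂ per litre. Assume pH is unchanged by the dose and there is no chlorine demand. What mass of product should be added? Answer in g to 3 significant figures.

[OCl⁻]/[HOCl] = 10^(pH − pKa) = 10^(7.28 − 7.55) = 0.537; fraction as HOCl = 1/(1 + 0.537) = 0.6506.
Free chlorine required for 0.85 ppm HOCl: 0.85 / 0.6506 = 1.306 ppm.
FC to add: 1.306 − 0.5 = 0.8065 mg/L as Cl₂.
Cl₂ equivalent: 0.8065 mg/L × 469,000 L = 378.2 g.
Product at 74.2% available Cl: 378.2 / 0.742 = 509.8 g.

510 g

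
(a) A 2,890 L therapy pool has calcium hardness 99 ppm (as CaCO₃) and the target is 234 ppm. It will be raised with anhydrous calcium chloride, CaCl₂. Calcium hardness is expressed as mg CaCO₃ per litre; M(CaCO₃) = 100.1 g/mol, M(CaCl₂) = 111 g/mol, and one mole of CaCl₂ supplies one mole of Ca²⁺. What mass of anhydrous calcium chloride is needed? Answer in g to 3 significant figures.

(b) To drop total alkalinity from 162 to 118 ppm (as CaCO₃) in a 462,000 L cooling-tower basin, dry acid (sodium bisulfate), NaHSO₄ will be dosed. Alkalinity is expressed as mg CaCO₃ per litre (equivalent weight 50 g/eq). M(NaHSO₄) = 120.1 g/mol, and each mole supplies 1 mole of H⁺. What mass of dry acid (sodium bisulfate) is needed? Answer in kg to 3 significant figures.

(a) Hardness to add: (234 − 99) = 135 mg/L as CaCO₃ × 2,890 L = 390.1 g as CaCO₃.
(a) Moles of Ca²⁺ (1 mol Ca²⁺ ≡ 1 mol CaCO₃): 390.1 / 100.1 g/mol = 3.898 mol.
(a) Mass of CaCl₂: 3.898 × 111 = 432.6 g.

(b) Alkalinity to neutralize: (162 − 118) = 44 mg/L as CaCO₃ × 462,000 L = 20,330 g as CaCO₃.
(b) Equivalents of H⁺ required: 20,330 ÷ 50 g/eq = 406.6 eq = 406.6 mol NaHSO₄.
(b) Mass of NaHSO₄: 406.6 × 120.1 = 48,830 g.

(a) 433 g; (b) 48.8 kg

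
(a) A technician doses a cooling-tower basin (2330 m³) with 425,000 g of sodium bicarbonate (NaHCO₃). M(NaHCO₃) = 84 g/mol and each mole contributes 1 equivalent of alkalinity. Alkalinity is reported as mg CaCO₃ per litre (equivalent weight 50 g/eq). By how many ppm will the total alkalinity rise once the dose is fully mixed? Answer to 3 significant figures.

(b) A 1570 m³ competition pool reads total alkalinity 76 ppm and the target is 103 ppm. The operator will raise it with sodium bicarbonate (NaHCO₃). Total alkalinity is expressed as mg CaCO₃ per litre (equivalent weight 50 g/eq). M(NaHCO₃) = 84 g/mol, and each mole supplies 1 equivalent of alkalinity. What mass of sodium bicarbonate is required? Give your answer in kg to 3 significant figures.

(a) 109 ppm; (b) 71.2 kg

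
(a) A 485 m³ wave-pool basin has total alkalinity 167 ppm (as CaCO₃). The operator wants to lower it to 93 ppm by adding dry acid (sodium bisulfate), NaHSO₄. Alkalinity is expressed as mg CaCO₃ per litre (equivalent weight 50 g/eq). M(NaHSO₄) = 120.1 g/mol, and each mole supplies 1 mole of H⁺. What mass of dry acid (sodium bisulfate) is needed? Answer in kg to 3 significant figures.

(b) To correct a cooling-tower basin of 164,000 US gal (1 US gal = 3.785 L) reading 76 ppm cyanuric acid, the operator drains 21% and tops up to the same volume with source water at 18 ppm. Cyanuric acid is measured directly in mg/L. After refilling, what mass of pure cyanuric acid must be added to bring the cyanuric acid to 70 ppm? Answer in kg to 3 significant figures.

(a) 86.2 kg; (b) 3.84 kg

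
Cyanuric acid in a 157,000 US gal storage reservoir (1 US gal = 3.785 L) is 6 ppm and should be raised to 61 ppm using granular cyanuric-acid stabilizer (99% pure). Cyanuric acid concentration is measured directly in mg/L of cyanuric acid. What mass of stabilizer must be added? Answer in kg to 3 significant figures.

Volume: 157,000 US gal × 3.785 L/gal = 594,245 L.
CYA to add: (61 − 6) = 55 mg/L × 594,245 L = 32,680 g cyanuric acid.
At 99% purity: 32,680 / 0.99 = 33,010 g product.

33.0 kg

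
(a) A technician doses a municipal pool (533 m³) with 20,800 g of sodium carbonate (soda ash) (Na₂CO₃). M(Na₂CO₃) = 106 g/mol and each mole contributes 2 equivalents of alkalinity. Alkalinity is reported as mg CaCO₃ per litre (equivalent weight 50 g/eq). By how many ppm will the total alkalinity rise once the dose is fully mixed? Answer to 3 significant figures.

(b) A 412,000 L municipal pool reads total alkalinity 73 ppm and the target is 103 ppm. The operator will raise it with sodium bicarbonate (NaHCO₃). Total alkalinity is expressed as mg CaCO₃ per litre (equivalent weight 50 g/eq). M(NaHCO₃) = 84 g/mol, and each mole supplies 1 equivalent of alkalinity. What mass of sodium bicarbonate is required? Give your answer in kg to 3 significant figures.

(a) 36.8 ppm; (b) 20.8 kg

(a) Volume: 533 m³ = 533,000 L.
(a) Moles of Na₂CO₃: 20,800 g ÷ 106 g/mol = 196.2 mol → 392.5 eq of alkalinity.
(a) As CaCO₃: 392.5 eq × 50 g/eq = 19,620 g.
(a) Rise: 19,620 g / 533,000 L × 1000 = 36.82 mg/L.

(b) Alkalinity to add: (103 − 73) = 30 mg/L as CaCO₃ × 412,000 L = 12,360 g as CaCO₃.
(b) Equivalents: 12,360 g ÷ 50 g/eq = 247.2 eq.
(b) NaHCO₃ supplies 1 eq per mole → 247.2 mol.
(b) Mass: 247.2 mol × 84 g/mol = 20,760 g.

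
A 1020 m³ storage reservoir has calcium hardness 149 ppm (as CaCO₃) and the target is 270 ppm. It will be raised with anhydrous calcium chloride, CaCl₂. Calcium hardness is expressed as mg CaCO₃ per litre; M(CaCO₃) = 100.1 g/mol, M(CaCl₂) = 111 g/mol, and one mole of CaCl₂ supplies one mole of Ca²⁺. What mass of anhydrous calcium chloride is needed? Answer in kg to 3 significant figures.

137 kg

Volume: 1020 m³ = 1,020,000 L.
Hardness to add: (270 − 149) = 121 mg/L as CaCO₃ × 1,020,000 L = 123,400 g as CaCO₃.
Moles of Ca²⁺ (1 mol Ca²⁺ ≡ 1 mol CaCO₃): 123,400 / 100.1 g/mol = 1233 mol.
Mass of CaCl₂: 1233 × 111 = 136,900 g.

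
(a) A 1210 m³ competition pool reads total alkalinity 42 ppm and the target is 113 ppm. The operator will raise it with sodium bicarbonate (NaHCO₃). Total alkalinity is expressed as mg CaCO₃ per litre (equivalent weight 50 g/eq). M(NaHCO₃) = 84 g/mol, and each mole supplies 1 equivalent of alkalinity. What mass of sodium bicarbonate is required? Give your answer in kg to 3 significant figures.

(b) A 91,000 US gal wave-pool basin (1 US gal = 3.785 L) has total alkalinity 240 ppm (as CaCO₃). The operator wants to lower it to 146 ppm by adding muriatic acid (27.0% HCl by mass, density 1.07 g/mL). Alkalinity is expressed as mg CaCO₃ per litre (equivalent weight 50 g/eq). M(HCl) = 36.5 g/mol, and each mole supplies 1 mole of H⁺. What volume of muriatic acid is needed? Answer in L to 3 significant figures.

(a) 144 kg; (b) 81.8 L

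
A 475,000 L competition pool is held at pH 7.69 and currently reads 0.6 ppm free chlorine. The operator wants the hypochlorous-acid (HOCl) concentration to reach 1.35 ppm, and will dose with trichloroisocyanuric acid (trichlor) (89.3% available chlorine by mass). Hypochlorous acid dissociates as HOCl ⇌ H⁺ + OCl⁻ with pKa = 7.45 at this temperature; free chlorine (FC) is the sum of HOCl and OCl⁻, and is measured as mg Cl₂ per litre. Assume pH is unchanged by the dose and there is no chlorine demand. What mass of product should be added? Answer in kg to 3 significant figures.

[OCl⁻]/[HOCl] = 10^(pH − pKa) = 10^(7.69 − 7.45) = 1.738; fraction as HOCl = 1/(1 + 1.738) = 0.3653.
Free chlorine required for 1.35 ppm HOCl: 1.35 / 0.3653 = 3.696 ppm.
FC to add: 3.696 − 0.6 = 3.096 mg/L as Cl₂.
Cl₂ equivalent: 3.096 mg/L × 475,000 L = 1471 g.
Product at 89.3% available Cl: 1471 / 0.893 = 1647 g.

1.65 kg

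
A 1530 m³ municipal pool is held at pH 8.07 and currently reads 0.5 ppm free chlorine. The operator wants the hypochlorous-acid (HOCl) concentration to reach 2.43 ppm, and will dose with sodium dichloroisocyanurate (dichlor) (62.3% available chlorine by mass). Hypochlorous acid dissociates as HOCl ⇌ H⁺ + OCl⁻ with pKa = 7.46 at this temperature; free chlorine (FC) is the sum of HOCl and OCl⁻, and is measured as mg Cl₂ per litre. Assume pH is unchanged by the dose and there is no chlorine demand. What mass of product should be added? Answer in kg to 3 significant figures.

Volume: 1530 m³ = 1,530,000 L.
[OCl⁻]/[HOCl] = 10^(pH − pKa) = 10^(8.07 − 7.46) = 4.074; fraction as HOCl = 1/(1 + 4.074) = 0.1971.
Free chlorine required for 2.43 ppm HOCl: 2.43 / 0.1971 = 12.33 ppm.
FC to add: 12.33 − 0.5 = 11.83 mg/L as Cl₂.
Cl₂ equivalent: 11.83 mg/L × 1,530,000 L = 18,100 g.
Product at 62.3% available Cl: 18,100 / 0.623 = 29,050 g.

29.1 kg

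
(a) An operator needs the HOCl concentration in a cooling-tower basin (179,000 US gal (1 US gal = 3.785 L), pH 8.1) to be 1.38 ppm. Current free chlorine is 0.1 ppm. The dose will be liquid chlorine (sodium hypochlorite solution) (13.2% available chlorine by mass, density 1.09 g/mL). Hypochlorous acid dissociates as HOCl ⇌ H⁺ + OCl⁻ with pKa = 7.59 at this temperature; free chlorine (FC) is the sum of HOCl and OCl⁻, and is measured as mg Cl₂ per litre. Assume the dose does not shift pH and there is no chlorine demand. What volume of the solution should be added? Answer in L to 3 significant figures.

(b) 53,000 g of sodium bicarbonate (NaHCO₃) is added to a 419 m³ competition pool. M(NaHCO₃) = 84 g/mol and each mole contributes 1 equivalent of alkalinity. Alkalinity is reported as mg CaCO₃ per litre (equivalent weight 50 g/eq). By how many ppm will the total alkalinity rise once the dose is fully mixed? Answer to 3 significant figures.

(a) Volume: 179,000 US gal × 3.785 L/gal = 677,515 L.
(a) [OCl⁻]/[HOCl] = 10^(pH − pKa) = 10^(8.1 − 7.59) = 3.236; fraction as HOCl = 1/(1 + 3.236) = 0.2361.
(a) Free chlorine required for 1.38 ppm HOCl: 1.38 / 0.2361 = 5.846 ppm.
(a) FC to add: 5.846 − 0.1 = 5.746 mg/L as Cl₂.
(a) Cl₂ equivalent: 5.746 mg/L × 677,515 L = 3893 g.
(a) Product at 13.2% available Cl: 3893 / 0.132 = 29,490 g.
(a) Volume: 29,490 g ÷ 1.09 g/mL = 27,060 mL.

(b) Volume: 419 m³ = 419,000 L.
(b) Moles of NaHCO₃: 53,000 g ÷ 84 g/mol = 631 mol → 631 eq of alkalinity.
(b) As CaCO₃: 631 eq × 50 g/eq = 31,550 g.
(b) Rise: 31,550 g / 419,000 L × 1000 = 75.29 mg/L.

(a) 27.1 L; (b) 75.3 ppm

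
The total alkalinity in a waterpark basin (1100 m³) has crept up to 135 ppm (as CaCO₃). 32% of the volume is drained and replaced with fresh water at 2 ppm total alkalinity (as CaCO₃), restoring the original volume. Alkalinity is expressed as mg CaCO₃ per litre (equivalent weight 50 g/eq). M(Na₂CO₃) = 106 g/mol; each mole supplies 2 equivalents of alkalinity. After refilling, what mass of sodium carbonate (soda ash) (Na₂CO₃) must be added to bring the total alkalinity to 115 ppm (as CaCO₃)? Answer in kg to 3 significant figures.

26.3 kg

Volume: 1100 m³ = 1,100,000 L.
After draining 32% and refilling: 135 × 0.68 + 2 × 0.32 = 92.44 ppm.
Deficit to target: 115 − 92.44 = 22.56 mg/L.
As CaCO₃: 22.56 mg/L × 1,100,000 L = 24,820 g; ÷ 50 g/eq ÷ 2 = 248.2 mol Na₂CO₃.
Mass: 248.2 × 106 = 26,300 g.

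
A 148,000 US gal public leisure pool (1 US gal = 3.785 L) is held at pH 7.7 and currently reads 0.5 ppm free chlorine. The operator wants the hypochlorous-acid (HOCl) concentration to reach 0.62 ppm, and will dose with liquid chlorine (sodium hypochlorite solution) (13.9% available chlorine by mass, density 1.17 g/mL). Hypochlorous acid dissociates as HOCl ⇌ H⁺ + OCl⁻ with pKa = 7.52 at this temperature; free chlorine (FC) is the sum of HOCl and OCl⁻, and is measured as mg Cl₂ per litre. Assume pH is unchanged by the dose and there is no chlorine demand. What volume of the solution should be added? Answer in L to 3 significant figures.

Volume: 148,000 US gal × 3.785 L/gal = 560,180 L.
[OCl⁻]/[HOCl] = 10^(pH − pKa) = 10^(7.7 − 7.52) = 1.514; fraction as HOCl = 1/(1 + 1.514) = 0.3978.
Free chlorine required for 0.62 ppm HOCl: 0.62 / 0.3978 = 1.558 ppm.
FC to add: 1.558 − 0.5 = 1.058 mg/L as Cl₂.
Cl₂ equivalent: 1.058 mg/L × 560,180 L = 592.9 g.
Product at 13.9% available Cl: 592.9 / 0.139 = 4265 g.
Volume: 4265 g ÷ 1.17 g/mL = 3646 mL.

3.65 L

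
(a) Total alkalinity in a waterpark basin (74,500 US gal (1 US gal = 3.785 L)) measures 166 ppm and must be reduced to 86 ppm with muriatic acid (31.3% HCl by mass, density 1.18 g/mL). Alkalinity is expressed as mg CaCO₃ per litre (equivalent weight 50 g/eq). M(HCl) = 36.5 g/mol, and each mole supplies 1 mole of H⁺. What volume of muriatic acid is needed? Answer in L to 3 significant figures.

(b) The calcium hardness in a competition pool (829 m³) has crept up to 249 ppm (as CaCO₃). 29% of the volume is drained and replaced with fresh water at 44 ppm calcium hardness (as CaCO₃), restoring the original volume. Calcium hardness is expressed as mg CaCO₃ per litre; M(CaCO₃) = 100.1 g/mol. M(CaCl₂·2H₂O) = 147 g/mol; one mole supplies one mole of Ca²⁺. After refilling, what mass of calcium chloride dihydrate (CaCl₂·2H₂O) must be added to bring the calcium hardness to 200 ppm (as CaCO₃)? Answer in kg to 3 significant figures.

(a) Volume: 74,500 US gal × 3.785 L/gal = 281,982 L.
(a) Alkalinity to neutralize: (166 − 86) = 80 mg/L as CaCO₃ × 281,982 L = 22,560 g as CaCO₃.
(a) Equivalents of H⁺ required: 22,560 ÷ 50 g/eq = 451.2 eq = 451.2 mol HCl.
(a) Mass of HCl: 451.2 × 36.5 = 16,470 g.
(a) Mass of 31.3% solution: 16,470 / 0.313 = 52,610 g.
(a) Volume: 52,610 g ÷ 1.18 g/mL = 44,590 mL.

(b) Volume: 829 m³ = 829,000 L.
(b) After draining 29% and refilling: 249 × 0.71 + 44 × 0.29 = 189.55 ppm.
(b) Deficit to target: 200 − 189.55 = 10.45 mg/L.
(b) As CaCO₃: 10.45 mg/L × 829,000 L = 8663 g; ÷ 100.1 = 86.54 mol Ca²⁺.
(b) Mass: 86.54 × 147 = 12,720 g.

(a) 44.6 L; (b) 12.7 kg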